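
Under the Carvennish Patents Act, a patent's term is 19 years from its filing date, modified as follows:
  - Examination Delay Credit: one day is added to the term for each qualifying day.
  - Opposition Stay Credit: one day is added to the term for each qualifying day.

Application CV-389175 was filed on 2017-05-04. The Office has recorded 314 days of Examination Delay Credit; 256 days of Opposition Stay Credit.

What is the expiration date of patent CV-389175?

Base term: filing date + 19 years → 4 May 2036.
Examination Delay Credit: +314 days → 14 March 2037.
Opposition Stay Credit: +256 days → 25 November 2037.

November 25, 2037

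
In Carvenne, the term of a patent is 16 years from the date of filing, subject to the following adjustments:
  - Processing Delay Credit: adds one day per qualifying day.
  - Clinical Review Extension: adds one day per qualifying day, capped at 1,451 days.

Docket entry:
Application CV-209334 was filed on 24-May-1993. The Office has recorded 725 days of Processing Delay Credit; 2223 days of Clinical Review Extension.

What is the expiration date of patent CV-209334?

2015-05-09

Base term: filing date + 16 years → 24 May 2009.
Processing Delay Credit: +725 days → 19 May 2011.
Clinical Review Extension: 2223 days claimed exceeds the 1451-day cap, so +1451 days → 9 May 2015.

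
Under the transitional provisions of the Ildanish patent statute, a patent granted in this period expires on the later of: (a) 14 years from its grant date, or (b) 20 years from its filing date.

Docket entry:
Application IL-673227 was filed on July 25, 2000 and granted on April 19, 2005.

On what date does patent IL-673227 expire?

July 25, 2020

(a) grant + 14 years → 19 April 2019.
(b) filing + 20 years → 25 July 2020.
Later of the two: 25 July 2020.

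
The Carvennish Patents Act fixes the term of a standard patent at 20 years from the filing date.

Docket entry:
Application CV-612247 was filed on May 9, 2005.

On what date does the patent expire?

2025-05-09

Filing date + 20 years → 9 May 2025.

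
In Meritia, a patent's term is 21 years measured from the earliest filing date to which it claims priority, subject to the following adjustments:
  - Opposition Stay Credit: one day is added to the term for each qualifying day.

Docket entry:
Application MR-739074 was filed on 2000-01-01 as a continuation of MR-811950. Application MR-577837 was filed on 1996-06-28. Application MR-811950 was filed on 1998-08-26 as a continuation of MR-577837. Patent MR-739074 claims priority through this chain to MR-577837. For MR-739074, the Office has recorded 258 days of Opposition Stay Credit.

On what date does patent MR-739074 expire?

2018-03-13

Earliest priority filing: 28 June 1996.
Base term: 28 June 1996 + 21 years → 28 June 2017.
Opposition Stay Credit: +258 days → 13 March 2018.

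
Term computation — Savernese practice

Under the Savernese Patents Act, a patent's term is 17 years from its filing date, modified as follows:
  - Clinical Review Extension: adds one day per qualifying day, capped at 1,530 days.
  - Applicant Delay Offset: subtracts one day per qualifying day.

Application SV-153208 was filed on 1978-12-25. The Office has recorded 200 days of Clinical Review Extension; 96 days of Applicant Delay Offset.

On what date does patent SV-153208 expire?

Base term: filing date + 17 years → 25 December 1995.
Clinical Review Extension: 200 days (within the 1530-day cap) → +200 days → 12 July 1996.
Applicant Delay Offset: −96 days → 7 April 1996.

April 7, 1996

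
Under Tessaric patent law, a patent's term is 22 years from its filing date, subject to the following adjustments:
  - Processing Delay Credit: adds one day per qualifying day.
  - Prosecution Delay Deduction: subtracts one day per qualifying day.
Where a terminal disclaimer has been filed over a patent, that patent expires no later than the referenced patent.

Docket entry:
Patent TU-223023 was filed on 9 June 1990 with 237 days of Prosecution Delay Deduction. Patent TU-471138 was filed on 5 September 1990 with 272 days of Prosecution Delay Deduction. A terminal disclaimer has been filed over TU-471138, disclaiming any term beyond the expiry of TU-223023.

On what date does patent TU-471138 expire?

October 16, 2011

Natural term of TU-471138:
  Base: filing + 22 years → 5 September 2012.
  Prosecution Delay Deduction: −272 days → 8 December 2011.
Expiry of referenced patent TU-223023:
  Base: filing + 22 years → 9 June 2012.
  Prosecution Delay Deduction: −237 days → 16 October 2011.
Terminal disclaimer: TU-471138 expires on the earlier of 8 December 2011 and 16 October 2011.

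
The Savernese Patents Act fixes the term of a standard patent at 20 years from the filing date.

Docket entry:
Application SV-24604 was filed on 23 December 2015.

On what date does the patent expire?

2035-12-23

Filing date + 20 years → 23 December 2035.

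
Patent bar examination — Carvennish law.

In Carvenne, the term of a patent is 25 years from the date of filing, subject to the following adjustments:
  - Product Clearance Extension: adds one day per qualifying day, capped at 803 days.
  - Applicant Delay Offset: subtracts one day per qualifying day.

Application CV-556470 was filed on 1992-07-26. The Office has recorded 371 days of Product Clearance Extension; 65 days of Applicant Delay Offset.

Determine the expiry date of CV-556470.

2018-05-28

Base term: filing date + 25 years → 26 July 2017.
Product Clearance Extension: 371 days (within the 803-day cap) → +371 days → 1 August 2018.
Applicant Delay Offset: −65 days → 28 May 2018.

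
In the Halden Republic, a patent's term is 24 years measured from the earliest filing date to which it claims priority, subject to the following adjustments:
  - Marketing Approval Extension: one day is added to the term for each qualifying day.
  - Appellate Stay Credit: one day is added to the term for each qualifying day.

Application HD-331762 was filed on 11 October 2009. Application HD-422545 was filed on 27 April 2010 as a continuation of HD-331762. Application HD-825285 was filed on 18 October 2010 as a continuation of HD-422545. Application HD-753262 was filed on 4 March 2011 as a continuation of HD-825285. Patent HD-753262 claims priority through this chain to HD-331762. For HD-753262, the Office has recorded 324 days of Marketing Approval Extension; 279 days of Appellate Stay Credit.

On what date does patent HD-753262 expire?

2035-06-06

Earliest priority filing: 11 October 2009.
Base term: 11 October 2009 + 24 years → 11 October 2033.
Marketing Approval Extension: +324 days → 31 August 2034.
Appellate Stay Credit: +279 days → 6 June 2035.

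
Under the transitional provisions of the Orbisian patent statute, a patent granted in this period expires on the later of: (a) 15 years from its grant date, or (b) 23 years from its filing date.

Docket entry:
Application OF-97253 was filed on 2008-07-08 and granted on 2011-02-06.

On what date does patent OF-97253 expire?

(a) grant + 15 years → 6 February 2026.
(b) filing + 23 years → 8 July 2031.
Later of the two: 8 July 2031.

2031-07-08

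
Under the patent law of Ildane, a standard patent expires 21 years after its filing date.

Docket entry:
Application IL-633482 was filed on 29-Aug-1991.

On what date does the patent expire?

Filing date + 21 years → 29 August 2012.

August 29, 2012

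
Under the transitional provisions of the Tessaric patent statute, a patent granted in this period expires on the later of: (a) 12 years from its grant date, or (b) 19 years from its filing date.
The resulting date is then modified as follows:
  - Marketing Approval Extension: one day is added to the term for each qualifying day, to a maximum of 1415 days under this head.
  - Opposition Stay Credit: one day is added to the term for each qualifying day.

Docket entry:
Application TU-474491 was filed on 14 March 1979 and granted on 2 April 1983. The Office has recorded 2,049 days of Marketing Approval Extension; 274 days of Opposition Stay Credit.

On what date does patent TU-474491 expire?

2002-10-28

(a) grant + 12 years → 2 April 1995.
(b) filing + 19 years → 14 March 1998.
Later of the two: 14 March 1998.
Marketing Approval Extension: 2049 days claimed exceeds the 1415-day cap, so +1415 days → 27 January 2002.
Opposition Stay Credit: +274 days → 28 October 2002.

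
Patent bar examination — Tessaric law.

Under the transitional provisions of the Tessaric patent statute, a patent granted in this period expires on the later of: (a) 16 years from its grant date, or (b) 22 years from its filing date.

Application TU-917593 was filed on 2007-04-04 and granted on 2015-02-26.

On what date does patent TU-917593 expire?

(a) grant + 16 years → 26 February 2031.
(b) filing + 22 years → 4 April 2029.
Later of the two: 26 February 2031.

February 26, 2031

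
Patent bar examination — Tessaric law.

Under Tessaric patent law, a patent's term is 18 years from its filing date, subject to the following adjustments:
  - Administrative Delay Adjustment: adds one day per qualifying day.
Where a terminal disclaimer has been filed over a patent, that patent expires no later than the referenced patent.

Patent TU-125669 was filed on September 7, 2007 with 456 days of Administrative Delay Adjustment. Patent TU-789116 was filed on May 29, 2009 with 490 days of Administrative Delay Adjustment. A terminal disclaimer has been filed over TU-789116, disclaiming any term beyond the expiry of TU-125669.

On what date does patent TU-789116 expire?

Natural term of TU-789116:
  Base: filing + 18 years → 29 May 2027.
  Administrative Delay Adjustment: +490 days → 30 September 2028.
Expiry of referenced patent TU-125669:
  Base: filing + 18 years → 7 September 2025.
  Administrative Delay Adjustment: +456 days → 7 December 2026.
Terminal disclaimer: TU-789116 expires on the earlier of 30 September 2028 and 7 December 2026.

2026-12-07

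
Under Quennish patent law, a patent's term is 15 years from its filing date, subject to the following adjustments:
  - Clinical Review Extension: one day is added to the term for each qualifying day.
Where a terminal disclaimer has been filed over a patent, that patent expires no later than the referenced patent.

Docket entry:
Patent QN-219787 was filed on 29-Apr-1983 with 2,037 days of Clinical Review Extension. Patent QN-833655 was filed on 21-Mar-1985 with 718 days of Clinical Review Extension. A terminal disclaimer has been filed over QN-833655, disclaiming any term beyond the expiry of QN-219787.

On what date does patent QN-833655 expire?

March 9, 2002

Natural term of QN-833655:
  Base: filing + 15 years → 21 March 2000.
  Clinical Review Extension: +718 days → 9 March 2002.
Expiry of referenced patent QN-219787:
  Base: filing + 15 years → 29 April 1998.
  Clinical Review Extension: +2037 days → 26 November 2003.
Terminal disclaimer: QN-833655 expires on the earlier of 9 March 2002 and 26 November 2003.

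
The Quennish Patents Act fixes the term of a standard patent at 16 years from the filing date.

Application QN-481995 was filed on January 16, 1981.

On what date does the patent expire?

Filing date + 16 years → 16 January 1997.

January 16, 1997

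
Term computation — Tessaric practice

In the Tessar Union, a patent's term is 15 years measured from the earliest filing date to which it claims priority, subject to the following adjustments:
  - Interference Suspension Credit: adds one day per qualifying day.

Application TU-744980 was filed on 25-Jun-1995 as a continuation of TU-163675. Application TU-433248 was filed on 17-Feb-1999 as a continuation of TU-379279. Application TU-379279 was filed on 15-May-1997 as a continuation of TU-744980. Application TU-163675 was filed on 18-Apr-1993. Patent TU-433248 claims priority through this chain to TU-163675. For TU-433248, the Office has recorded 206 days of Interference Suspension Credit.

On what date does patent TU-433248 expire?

Earliest priority filing: 18 April 1993.
Base term: 18 April 1993 + 15 years → 18 April 2008.
Interference Suspension Credit: +206 days → 10 November 2008.

November 10, 2008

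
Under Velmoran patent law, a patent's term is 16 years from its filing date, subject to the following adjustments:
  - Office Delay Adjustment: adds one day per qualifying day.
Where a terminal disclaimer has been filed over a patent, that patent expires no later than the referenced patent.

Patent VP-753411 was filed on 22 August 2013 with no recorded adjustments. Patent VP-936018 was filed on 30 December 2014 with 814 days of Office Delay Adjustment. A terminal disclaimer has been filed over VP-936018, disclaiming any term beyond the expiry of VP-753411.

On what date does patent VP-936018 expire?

August 22, 2029

Natural term of VP-936018:
  Base: filing + 16 years → 30 December 2030.
  Office Delay Adjustment: +814 days → 23 March 2033.
Expiry of referenced patent VP-753411:
  Base: filing + 16 years → 22 August 2029.
Terminal disclaimer: VP-936018 expires on the earlier of 23 March 2033 and 22 August 2029.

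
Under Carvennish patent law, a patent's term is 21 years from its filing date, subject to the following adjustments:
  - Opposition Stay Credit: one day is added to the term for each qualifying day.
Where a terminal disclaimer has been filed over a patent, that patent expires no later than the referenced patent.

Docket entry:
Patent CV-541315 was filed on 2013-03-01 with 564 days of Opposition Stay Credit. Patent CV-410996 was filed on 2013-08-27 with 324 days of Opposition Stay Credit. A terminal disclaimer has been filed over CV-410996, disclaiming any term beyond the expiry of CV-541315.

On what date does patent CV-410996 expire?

Natural term of CV-410996:
  Base: filing + 21 years → 27 August 2034.
  Opposition Stay Credit: +324 days → 17 July 2035.
Expiry of referenced patent CV-541315:
  Base: filing + 21 years → 1 March 2034.
  Opposition Stay Credit: +564 days → 16 September 2035.
Terminal disclaimer: CV-410996 expires on the earlier of 17 July 2035 and 16 September 2035.

July 17, 2035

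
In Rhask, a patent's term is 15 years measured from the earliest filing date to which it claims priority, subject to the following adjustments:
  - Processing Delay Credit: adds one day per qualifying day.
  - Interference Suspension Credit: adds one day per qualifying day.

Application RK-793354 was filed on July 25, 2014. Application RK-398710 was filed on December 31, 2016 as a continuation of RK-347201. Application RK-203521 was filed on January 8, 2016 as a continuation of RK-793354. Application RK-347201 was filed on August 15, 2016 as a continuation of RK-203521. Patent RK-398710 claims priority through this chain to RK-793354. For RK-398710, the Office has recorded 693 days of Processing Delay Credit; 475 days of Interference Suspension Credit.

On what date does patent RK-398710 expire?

October 5, 2032

Earliest priority filing: 25 July 2014.
Base term: 25 July 2014 + 15 years → 25 July 2029.
Processing Delay Credit: +693 days → 18 June 2031.
Interference Suspension Credit: +475 days → 5 October 2032.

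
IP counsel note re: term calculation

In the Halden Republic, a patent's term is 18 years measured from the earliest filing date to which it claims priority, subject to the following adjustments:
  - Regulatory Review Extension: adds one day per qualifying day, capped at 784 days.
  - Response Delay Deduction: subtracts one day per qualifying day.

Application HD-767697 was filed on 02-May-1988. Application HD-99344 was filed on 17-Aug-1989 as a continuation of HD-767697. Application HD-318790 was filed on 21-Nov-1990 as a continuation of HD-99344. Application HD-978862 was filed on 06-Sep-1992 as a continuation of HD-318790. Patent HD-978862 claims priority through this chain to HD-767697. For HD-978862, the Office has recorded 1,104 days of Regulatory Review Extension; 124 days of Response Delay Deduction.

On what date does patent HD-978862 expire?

2008-02-21

Earliest priority filing: 2 May 1988.
Base term: 2 May 1988 + 18 years → 2 May 2006.
Regulatory Review Extension: 1104 days claimed exceeds the 784-day cap, so +784 days → 24 June 2008.
Response Delay Deduction: −124 days → 21 February 2008.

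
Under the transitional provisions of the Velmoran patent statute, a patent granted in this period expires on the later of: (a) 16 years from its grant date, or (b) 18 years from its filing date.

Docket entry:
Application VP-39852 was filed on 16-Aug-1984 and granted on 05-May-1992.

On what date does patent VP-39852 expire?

(a) grant + 16 years → 5 May 2008.
(b) filing + 18 years → 16 August 2002.
Later of the two: 5 May 2008.

2008-05-05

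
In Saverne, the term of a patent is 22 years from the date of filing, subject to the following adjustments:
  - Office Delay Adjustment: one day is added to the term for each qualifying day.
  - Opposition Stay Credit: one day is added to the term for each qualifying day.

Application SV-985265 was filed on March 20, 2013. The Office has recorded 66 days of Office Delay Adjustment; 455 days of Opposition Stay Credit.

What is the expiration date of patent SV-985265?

Base term: filing date + 22 years → 20 March 2035.
Office Delay Adjustment: +66 days → 25 May 2035.
Opposition Stay Credit: +455 days → 22 August 2036.

August 22, 2036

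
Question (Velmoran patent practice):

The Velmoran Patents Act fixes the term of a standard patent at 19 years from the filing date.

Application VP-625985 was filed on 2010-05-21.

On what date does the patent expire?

May 21, 2029

Filing date + 19 years → 21 May 2029.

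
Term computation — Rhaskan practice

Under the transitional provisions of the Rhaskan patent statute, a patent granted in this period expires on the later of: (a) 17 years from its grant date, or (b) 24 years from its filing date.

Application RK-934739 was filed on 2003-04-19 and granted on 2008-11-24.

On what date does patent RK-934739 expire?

(a) grant + 17 years → 24 November 2025.
(b) filing + 24 years → 19 April 2027.
Later of the two: 19 April 2027.

April 19, 2027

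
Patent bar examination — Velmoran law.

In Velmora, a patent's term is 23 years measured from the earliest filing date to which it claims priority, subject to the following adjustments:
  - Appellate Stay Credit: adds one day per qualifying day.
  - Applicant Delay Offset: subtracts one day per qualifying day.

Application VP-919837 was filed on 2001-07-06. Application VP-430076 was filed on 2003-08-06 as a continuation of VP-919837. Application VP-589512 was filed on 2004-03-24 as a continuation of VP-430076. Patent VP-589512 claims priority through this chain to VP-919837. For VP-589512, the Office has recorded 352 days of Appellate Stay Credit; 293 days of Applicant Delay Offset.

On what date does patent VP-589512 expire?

2024-09-03

Earliest priority filing: 6 July 2001.
Base term: 6 July 2001 + 23 years → 6 July 2024.
Appellate Stay Credit: +352 days → 23 June 2025.
Applicant Delay Offset: −293 days → 3 September 2024.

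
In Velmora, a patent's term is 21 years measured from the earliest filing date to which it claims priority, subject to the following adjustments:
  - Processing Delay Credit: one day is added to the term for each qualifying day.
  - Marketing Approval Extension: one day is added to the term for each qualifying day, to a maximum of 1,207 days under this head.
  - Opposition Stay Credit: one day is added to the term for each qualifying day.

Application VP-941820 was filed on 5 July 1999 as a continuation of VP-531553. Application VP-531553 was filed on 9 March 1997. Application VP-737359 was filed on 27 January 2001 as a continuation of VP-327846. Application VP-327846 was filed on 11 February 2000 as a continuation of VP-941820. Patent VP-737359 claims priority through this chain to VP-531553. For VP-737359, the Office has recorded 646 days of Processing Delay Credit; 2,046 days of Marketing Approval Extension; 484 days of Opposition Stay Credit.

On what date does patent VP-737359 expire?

Earliest priority filing: 9 March 1997.
Base term: 9 March 1997 + 21 years → 9 March 2018.
Processing Delay Credit: +646 days → 15 December 2019.
Marketing Approval Extension: 2046 days claimed exceeds the 1207-day cap, so +1207 days → 5 April 2023.
Opposition Stay Credit: +484 days → 1 August 2024.

August 1, 2024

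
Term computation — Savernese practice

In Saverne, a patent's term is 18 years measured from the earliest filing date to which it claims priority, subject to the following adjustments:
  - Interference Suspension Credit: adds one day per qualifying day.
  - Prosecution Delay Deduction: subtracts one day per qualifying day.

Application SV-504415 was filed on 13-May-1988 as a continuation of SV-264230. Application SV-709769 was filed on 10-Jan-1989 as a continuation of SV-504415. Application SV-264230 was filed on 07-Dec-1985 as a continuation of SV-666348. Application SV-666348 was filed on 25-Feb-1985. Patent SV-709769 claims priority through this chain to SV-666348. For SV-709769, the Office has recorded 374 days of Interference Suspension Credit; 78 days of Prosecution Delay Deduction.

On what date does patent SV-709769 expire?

Earliest priority filing: 25 February 1985.
Base term: 25 February 1985 + 18 years → 25 February 2003.
Interference Suspension Credit: +374 days → 5 March 2004.
Prosecution Delay Deduction: −78 days → 18 December 2003.

December 18, 2003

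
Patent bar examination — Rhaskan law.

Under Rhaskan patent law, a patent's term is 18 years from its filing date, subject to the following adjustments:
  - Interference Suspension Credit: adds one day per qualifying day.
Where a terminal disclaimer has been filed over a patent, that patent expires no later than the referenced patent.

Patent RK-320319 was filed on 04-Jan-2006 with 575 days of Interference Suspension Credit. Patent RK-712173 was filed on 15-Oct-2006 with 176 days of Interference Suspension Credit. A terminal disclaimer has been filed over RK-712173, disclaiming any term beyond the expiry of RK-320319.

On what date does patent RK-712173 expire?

April 9, 2025

Natural term of RK-712173:
  Base: filing + 18 years → 15 October 2024.
  Interference Suspension Credit: +176 days → 9 April 2025.
Expiry of referenced patent RK-320319:
  Base: filing + 18 years → 4 January 2024.
  Interference Suspension Credit: +575 days → 1 August 2025.
Terminal disclaimer: RK-712173 expires on the earlier of 9 April 2025 and 1 August 2025.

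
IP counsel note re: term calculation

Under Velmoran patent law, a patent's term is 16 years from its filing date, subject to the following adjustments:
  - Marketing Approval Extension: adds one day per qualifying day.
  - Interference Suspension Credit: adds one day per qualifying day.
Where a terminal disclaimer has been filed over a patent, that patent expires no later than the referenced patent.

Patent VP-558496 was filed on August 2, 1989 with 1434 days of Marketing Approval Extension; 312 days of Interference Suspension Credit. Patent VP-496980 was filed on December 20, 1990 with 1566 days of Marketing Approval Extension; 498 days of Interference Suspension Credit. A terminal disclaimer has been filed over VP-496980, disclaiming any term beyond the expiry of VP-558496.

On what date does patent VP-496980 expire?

Natural term of VP-496980:
  Base: filing + 16 years → 20 December 2006.
  Marketing Approval Extension: +1566 days → 4 April 2011.
  Interference Suspension Credit: +498 days → 14 August 2012.
Expiry of referenced patent VP-558496:
  Base: filing + 16 years → 2 August 2005.
  Marketing Approval Extension: +1434 days → 6 July 2009.
  Interference Suspension Credit: +312 days → 14 May 2010.
Terminal disclaimer: VP-496980 expires on the earlier of 14 August 2012 and 14 May 2010.

May 14, 2010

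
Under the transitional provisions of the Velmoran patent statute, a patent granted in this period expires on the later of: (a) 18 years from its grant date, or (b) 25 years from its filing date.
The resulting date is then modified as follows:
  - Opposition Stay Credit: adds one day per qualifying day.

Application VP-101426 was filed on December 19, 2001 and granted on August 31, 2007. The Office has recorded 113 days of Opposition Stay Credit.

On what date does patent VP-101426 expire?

(a) grant + 18 years → 31 August 2025.
(b) filing + 25 years → 19 December 2026.
Later of the two: 19 December 2026.
Opposition Stay Credit: +113 days → 11 April 2027.

2027-04-11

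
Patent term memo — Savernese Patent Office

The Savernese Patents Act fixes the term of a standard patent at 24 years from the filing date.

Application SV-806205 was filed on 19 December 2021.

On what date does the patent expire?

Filing date + 24 years → 19 December 2045.

December 19, 2045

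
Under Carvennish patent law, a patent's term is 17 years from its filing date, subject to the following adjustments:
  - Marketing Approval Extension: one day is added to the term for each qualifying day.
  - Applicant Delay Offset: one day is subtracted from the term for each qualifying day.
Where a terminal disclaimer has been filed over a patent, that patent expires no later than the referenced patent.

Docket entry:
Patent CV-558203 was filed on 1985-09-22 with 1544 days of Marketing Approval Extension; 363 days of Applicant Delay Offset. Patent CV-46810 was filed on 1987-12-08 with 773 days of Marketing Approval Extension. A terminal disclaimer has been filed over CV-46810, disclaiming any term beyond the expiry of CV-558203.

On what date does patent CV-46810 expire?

December 16, 2005

Natural term of CV-46810:
  Base: filing + 17 years → 8 December 2004.
  Marketing Approval Extension: +773 days → 20 January 2007.
Expiry of referenced patent CV-558203:
  Base: filing + 17 years → 22 September 2002.
  Marketing Approval Extension: +1544 days → 14 December 2006.
  Applicant Delay Offset: −363 days → 16 December 2005.
Terminal disclaimer: CV-46810 expires on the earlier of 20 January 2007 and 16 December 2005.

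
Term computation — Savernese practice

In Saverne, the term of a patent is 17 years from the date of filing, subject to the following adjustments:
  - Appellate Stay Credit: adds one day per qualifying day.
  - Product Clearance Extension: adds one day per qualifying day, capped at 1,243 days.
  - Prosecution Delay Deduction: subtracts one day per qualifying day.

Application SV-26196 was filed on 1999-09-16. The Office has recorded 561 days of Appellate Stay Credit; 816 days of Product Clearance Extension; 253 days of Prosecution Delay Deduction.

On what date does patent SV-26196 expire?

Base term: filing date + 17 years → 16 September 2016.
Appellate Stay Credit: +561 days → 31 March 2018.
Product Clearance Extension: 816 days (within the 1243-day cap) → +816 days → 24 June 2020.
Prosecution Delay Deduction: −253 days → 15 October 2019.

2019-10-15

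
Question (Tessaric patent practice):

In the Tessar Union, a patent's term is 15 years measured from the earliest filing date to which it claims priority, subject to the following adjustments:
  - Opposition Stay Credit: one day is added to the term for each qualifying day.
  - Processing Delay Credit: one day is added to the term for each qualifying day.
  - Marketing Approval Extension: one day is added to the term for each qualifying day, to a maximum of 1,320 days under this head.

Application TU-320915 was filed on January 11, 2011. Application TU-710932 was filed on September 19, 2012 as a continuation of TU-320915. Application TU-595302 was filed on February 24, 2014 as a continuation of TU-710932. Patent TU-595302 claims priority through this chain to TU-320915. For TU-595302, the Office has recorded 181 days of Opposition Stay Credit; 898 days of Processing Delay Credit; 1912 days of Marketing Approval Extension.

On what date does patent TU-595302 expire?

August 6, 2032

Earliest priority filing: 11 January 2011.
Base term: 11 January 2011 + 15 years → 11 January 2026.
Opposition Stay Credit: +181 days → 11 July 2026.
Processing Delay Credit: +898 days → 25 December 2028.
Marketing Approval Extension: 1912 days claimed exceeds the 1320-day cap, so +1320 days → 6 August 2032.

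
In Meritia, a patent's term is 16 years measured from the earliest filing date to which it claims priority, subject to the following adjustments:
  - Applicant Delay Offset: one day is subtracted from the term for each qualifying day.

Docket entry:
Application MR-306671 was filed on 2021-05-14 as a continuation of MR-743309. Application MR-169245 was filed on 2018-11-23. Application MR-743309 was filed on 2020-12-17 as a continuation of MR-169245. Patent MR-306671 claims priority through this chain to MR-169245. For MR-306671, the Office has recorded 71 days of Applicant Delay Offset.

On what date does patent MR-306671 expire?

Earliest priority filing: 23 November 2018.
Base term: 23 November 2018 + 16 years → 23 November 2034.
Applicant Delay Offset: −71 days → 13 September 2034.

2034-09-13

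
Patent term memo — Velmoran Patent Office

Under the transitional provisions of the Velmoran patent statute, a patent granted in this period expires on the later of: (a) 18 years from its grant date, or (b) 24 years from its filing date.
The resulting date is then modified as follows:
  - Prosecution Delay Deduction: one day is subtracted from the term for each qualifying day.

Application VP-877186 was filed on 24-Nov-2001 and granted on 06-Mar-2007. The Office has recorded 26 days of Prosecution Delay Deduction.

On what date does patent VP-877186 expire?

2025-10-29

(a) grant + 18 years → 6 March 2025.
(b) filing + 24 years → 24 November 2025.
Later of the two: 24 November 2025.
Prosecution Delay Deduction: −26 days → 29 October 2025.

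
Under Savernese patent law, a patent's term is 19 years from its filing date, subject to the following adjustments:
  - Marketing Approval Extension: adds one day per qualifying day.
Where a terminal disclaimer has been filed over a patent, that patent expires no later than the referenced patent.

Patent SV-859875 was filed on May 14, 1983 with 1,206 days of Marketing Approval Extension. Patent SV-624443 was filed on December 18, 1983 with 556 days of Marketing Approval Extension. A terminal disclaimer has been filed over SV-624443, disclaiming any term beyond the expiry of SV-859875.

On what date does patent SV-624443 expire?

2004-06-26

Natural term of SV-624443:
  Base: filing + 19 years → 18 December 2002.
  Marketing Approval Extension: +556 days → 26 June 2004.
Expiry of referenced patent SV-859875:
  Base: filing + 19 years → 14 May 2002.
  Marketing Approval Extension: +1206 days → 1 September 2005.
Terminal disclaimer: SV-624443 expires on the earlier of 26 June 2004 and 1 September 2005.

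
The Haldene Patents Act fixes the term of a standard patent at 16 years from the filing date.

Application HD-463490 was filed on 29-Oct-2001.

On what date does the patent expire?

Filing date + 16 years → 29 October 2017.

2017-10-29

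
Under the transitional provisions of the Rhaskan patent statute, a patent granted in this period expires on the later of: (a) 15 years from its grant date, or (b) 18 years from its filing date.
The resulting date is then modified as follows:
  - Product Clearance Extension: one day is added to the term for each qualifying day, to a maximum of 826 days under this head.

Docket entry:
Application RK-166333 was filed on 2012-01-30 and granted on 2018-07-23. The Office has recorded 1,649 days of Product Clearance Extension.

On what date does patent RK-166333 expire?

2035-10-27

(a) grant + 15 years → 23 July 2033.
(b) filing + 18 years → 30 January 2030.
Later of the two: 23 July 2033.
Product Clearance Extension: 1649 days claimed exceeds the 826-day cap, so +826 days → 27 October 2035.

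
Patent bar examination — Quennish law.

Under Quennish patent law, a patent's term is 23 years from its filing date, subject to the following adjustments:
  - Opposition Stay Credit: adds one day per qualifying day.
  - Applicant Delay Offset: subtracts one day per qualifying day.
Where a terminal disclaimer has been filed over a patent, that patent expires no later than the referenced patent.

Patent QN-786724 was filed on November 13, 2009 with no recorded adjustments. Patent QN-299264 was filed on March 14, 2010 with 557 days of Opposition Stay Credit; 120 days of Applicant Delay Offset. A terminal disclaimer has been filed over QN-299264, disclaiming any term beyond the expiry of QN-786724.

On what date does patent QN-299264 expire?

Natural term of QN-299264:
  Base: filing + 23 years → 14 March 2033.
  Opposition Stay Credit: +557 days → 22 September 2034.
  Applicant Delay Offset: −120 days → 25 May 2034.
Expiry of referenced patent QN-786724:
  Base: filing + 23 years → 13 November 2032.
Terminal disclaimer: QN-299264 expires on the earlier of 25 May 2034 and 13 November 2032.

November 13, 2032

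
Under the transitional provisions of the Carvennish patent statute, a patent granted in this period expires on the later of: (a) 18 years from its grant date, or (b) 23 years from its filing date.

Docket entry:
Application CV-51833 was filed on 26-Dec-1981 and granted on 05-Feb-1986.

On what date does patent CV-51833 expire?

2004-12-26

(a) grant + 18 years → 5 February 2004.
(b) filing + 23 years → 26 December 2004.
Later of the two: 26 December 2004.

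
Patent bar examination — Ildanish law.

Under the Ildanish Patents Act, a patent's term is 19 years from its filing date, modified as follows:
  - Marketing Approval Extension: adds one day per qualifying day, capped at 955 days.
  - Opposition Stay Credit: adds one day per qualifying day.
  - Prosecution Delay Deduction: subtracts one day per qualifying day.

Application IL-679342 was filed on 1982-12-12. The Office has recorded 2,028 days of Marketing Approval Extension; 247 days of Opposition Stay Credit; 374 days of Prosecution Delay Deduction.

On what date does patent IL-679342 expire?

March 19, 2004

Base term: filing date + 19 years → 12 December 2001.
Marketing Approval Extension: 2028 days claimed exceeds the 955-day cap, so +955 days → 24 July 2004.
Opposition Stay Credit: +247 days → 28 March 2005.
Prosecution Delay Deduction: −374 days → 19 March 2004.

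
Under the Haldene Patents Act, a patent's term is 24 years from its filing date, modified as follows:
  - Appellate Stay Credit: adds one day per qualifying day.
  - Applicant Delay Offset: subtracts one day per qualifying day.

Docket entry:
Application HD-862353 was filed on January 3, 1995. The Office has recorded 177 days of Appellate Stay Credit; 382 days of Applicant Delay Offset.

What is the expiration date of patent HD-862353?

Base term: filing date + 24 years → 3 January 2019.
Appellate Stay Credit: +177 days → 29 June 2019.
Applicant Delay Offset: −382 days → 12 June 2018.

2018-06-12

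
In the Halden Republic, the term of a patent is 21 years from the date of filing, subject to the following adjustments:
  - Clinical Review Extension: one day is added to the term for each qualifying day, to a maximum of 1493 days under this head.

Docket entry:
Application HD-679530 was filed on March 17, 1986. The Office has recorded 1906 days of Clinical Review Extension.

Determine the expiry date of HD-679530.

Base term: filing date + 21 years → 17 March 2007.
Clinical Review Extension: 1906 days claimed exceeds the 1493-day cap, so +1493 days → 18 April 2011.

April 18, 2011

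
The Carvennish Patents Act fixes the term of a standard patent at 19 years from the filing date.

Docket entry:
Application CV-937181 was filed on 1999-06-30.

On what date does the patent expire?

Filing date + 19 years → 30 June 2018.

June 30, 2018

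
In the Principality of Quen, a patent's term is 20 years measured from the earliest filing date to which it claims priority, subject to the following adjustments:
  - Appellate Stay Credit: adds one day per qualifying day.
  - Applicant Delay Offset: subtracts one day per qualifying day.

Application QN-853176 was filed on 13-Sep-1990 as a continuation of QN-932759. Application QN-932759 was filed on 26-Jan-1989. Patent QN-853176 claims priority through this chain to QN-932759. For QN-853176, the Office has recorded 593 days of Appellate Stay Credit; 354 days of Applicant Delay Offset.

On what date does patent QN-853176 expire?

Earliest priority filing: 26 January 1989.
Base term: 26 January 1989 + 20 years → 26 January 2009.
Appellate Stay Credit: +593 days → 11 September 2010.
Applicant Delay Offset: −354 days → 22 September 2009.

2009-09-22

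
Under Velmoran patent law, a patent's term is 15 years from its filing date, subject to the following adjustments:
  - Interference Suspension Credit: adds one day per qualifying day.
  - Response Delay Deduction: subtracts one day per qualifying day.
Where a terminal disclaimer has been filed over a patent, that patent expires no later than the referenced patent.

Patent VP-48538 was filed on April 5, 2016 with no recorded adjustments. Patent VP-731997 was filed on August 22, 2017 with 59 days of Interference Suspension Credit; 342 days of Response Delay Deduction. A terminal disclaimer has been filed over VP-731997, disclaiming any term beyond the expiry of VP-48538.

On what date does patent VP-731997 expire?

Natural term of VP-731997:
  Base: filing + 15 years → 22 August 2032.
  Interference Suspension Credit: +59 days → 20 October 2032.
  Response Delay Deduction: −342 days → 13 November 2031.
Expiry of referenced patent VP-48538:
  Base: filing + 15 years → 5 April 2031.
Terminal disclaimer: VP-731997 expires on the earlier of 13 November 2031 and 5 April 2031.

2031-04-05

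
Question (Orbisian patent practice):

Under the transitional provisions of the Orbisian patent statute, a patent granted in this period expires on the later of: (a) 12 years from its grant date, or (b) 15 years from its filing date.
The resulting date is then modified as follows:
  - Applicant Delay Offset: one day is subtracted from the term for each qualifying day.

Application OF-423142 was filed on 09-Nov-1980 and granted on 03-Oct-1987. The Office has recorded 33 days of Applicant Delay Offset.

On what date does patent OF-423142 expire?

(a) grant + 12 years → 3 October 1999.
(b) filing + 15 years → 9 November 1995.
Later of the two: 3 October 1999.
Applicant Delay Offset: −33 days → 31 August 1999.

August 31, 1999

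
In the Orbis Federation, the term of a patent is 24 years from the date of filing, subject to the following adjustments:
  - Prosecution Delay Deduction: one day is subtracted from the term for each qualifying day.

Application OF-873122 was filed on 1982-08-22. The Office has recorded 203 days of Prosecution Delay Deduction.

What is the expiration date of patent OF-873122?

Base term: filing date + 24 years → 22 August 2006.
Prosecution Delay Deduction: −203 days → 31 January 2006.

January 31, 2006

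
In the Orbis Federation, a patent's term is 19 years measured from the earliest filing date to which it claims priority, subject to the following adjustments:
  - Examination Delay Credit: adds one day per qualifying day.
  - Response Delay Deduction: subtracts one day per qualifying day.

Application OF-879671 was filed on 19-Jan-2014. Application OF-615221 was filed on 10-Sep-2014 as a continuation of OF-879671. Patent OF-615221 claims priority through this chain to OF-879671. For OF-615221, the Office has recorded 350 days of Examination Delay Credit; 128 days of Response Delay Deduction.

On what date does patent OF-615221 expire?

Earliest priority filing: 19 January 2014.
Base term: 19 January 2014 + 19 years → 19 January 2033.
Examination Delay Credit: +350 days → 4 January 2034.
Response Delay Deduction: −128 days → 29 August 2033.

2033-08-29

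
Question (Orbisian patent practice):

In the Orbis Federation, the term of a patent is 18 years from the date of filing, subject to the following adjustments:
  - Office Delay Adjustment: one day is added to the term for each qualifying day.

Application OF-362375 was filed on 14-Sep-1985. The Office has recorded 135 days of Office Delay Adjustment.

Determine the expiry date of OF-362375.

January 27, 2004

Base term: filing date + 18 years → 14 September 2003.
Office Delay Adjustment: +135 days → 27 January 2004.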